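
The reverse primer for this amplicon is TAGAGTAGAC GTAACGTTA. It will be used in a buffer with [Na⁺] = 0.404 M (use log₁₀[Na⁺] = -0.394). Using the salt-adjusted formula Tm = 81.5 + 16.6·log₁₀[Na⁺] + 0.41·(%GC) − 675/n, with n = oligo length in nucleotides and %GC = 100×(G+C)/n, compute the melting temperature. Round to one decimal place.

Length n = 19. Scanning the sequence gives G=5, A=7, T=5, C=2.
G+C = 7, so %GC = 7/19 × 100 = 36.842%
Salt term: 16.6 × (-0.394) = -6.54
GC term: 0.41 × 36.842 = 15.105; length term: −675/19 = −35.526
Tm = 81.5 + (-6.54) + 15.105 − 35.526 = 54.539 → 54.5°C

54.5°C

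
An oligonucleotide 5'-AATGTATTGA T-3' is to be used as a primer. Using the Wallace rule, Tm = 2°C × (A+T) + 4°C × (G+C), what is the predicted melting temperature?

26°C

Counting bases: G=2, T=5, C=0, A=4
A+T = 9, G+C = 2
Tm = 4·2 + 2·9 = 8 + 18 = 26°C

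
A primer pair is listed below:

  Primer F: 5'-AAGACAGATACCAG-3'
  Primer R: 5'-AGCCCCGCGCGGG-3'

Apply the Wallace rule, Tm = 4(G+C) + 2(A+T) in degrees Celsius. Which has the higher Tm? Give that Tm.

Primer F: A+T=8, G+C=6 → Tm = 2(8)+4(6) = 40°C
Primer R: A+T=1, G+C=12 → Tm = 2(1)+4(12) = 50°C
40°C vs 50°C → primer R is higher.

Primer R, 50°C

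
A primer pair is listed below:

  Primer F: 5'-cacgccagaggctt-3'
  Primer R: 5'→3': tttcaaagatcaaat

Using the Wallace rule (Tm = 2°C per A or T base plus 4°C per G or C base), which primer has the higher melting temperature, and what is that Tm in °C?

Primer F, 46°C

Primer F: A+T=5, G+C=9 → Tm = 2(5)+4(9) = 46°C
Primer R: A+T=12, G+C=3 → Tm = 2(12)+4(3) = 36°C
46°C vs 36°C → primer F is higher.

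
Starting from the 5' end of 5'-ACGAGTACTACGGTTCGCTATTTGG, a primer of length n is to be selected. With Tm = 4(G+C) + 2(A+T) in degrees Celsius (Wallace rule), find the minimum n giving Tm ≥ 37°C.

n = 13

First 12 bases: ACGAGTACTACG → Tm = 36°C (< 37°C)
First 13 bases: ACGAGTACTACGG → Tm = 40°C (≥ 37°C)
Each additional base adds 2°C (A/T) or 4°C (G/C), so Tm is non-decreasing in n; n = 13 is the first length to reach 37°C.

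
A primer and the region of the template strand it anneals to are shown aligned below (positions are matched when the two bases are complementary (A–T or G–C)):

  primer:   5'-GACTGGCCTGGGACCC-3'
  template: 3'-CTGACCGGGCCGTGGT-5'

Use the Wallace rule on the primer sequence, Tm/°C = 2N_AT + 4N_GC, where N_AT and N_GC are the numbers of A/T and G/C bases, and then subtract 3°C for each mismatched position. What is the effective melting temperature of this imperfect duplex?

47°C

Primer base counts: A=2, T=2, G=6, C=6 → A+T=4, G+C=12
Perfect-match Tm = 2(4) + 4(12) = 8 + 48 = 56°C
Mismatches (positions where the bases are not complementary): 3 (at positions 9, 12, 16)
Effective Tm = 56 − 3×3 = 56 − 9 = 47°C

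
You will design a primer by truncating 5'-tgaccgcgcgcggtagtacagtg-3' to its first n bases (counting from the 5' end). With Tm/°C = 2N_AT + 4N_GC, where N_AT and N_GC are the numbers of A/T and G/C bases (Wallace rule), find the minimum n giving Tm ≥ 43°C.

n = 12

First 11 bases: TGACCGCGCGC → Tm = 40°C (< 43°C)
First 12 bases: TGACCGCGCGCG → Tm = 44°C (≥ 43°C)
Each additional base adds 2°C (A/T) or 4°C (G/C), so Tm is non-decreasing in n; n = 12 is the first length to reach 43°C.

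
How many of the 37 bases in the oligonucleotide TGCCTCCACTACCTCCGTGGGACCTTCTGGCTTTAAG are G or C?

Base counts: A=5, T=11, G=8, C=13
Total G or C: 8 + 13 = 21

21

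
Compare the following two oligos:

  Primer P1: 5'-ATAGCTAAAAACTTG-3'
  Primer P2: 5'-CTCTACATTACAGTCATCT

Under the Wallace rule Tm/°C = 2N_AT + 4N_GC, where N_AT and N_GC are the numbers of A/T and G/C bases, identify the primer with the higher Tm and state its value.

Primer P2, 52°C

Primer P1: A+T=11, G+C=4 → Tm = 2(11)+4(4) = 38°C
Primer P2: A+T=12, G+C=7 → Tm = 2(12)+4(7) = 52°C
38°C vs 52°C → primer P2 is higher.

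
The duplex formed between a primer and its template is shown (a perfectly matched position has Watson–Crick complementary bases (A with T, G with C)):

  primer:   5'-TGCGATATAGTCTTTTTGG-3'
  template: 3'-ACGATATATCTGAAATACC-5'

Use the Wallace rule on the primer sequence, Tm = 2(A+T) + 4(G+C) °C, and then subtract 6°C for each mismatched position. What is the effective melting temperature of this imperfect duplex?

34°C

Primer base counts: A=3, T=9, G=5, C=2 → A+T=12, G+C=7
Perfect-match Tm = 2(12) + 4(7) = 24 + 28 = 52°C
Mismatches (positions where the bases are not complementary): 3 (at positions 4, 11, 16)
Effective Tm = 52 − 3×6 = 52 − 18 = 34°C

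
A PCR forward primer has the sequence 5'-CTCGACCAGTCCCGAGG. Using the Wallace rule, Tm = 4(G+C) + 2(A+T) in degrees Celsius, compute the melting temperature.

Counting bases: G=5, A=3, C=7, T=2
So N_AT = 5 and N_GC = 12.
Tm = 2×5 + 4×12 = 58°C

58°C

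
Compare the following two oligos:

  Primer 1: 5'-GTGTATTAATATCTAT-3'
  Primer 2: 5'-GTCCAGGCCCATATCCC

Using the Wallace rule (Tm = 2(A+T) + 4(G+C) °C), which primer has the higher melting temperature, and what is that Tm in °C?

Primer 1: A+T=13, G+C=3 → Tm = 2(13)+4(3) = 38°C
Primer 2: A+T=6, G+C=11 → Tm = 2(6)+4(11) = 56°C
38°C vs 56°C → primer 2 is higher.

Primer 2, 56°C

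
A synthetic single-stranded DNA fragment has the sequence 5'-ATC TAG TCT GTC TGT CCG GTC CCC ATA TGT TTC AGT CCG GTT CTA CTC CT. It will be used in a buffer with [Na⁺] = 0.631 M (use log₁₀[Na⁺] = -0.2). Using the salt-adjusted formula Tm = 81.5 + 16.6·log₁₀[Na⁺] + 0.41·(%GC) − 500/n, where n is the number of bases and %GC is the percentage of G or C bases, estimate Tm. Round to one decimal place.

88.7°C

Length n = 50. Scanning the sequence gives A=6, T=19, C=16, G=9.
G+C = 25, so %GC = 25/50 × 100 = 50%
Salt term: 16.6 × (-0.2) = -3.32
GC term: 0.41 × 50 = 20.5; length term: −500/50 = −10
Tm = 81.5 + (-3.32) + 20.5 − 10 = 88.68 → 88.7°C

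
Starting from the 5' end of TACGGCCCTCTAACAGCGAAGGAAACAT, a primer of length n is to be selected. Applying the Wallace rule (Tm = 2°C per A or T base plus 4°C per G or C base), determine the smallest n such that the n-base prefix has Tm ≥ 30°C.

n = 9

First 8 bases: TACGGCCC → Tm = 28°C (< 30°C)
First 9 bases: TACGGCCCT → Tm = 30°C (≥ 30°C)
Each additional base adds 2°C (A/T) or 4°C (G/C), so Tm is non-decreasing in n; n = 9 is the first length to reach 30°C.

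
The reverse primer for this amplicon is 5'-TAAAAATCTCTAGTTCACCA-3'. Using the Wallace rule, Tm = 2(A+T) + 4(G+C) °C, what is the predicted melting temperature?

52°C

Base counts: A=8, T=6, C=5, G=1
So N_AT = 14 and N_GC = 6.
Tm = 2×14 + 4×6 = 52°C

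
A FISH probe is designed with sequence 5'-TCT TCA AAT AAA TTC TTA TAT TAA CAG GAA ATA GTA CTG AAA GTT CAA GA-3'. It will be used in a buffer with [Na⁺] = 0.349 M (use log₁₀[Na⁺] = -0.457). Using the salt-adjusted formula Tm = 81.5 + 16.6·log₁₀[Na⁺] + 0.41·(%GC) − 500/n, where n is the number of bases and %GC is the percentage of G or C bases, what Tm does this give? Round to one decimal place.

73.8°C

Length n = 50. Base counts: A=22, T=16, C=6, G=6
G+C = 12, so %GC = 12/50 × 100 = 24%
Salt term: 16.6 × (-0.457) = -7.586
GC term: 0.41 × 24 = 9.84; length term: −500/50 = −10
Tm = 81.5 + (-7.586) + 9.84 − 10 = 73.754 → 73.8°C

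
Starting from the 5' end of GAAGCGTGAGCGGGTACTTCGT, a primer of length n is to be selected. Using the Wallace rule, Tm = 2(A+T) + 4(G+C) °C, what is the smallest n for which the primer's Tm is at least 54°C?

First 16 bases: GAAGCGTGAGCGGGTA → Tm = 52°C (< 54°C)
First 17 bases: GAAGCGTGAGCGGGTAC → Tm = 56°C (≥ 54°C)
Each additional base adds 2°C (A/T) or 4°C (G/C), so Tm is non-decreasing in n; n = 17 is the first length to reach 54°C.

n = 17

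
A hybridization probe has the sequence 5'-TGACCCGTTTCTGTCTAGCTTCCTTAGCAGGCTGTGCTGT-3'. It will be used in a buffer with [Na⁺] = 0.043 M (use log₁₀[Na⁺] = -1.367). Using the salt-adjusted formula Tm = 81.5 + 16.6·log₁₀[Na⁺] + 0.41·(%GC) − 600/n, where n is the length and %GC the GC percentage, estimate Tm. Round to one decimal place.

Length n = 40. A=4, C=11, G=10, T=15
G+C = 21, so %GC = 21/40 × 100 = 52.5%
Salt term: 16.6 × (-1.367) = -22.692
GC term: 0.41 × 52.5 = 21.525; length term: −600/40 = −15
Tm = 81.5 + (-22.692) + 21.525 − 15 = 65.333 → 65.3°C

65.3°C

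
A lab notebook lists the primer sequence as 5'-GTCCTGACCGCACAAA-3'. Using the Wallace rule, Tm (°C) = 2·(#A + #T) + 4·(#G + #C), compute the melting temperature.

Scanning the sequence gives A=5, G=3, T=2, C=6.
So N_AT = 7 and N_GC = 9.
Tm = 2(7) + 4(9) = 14 + 36 = 50°C

50°C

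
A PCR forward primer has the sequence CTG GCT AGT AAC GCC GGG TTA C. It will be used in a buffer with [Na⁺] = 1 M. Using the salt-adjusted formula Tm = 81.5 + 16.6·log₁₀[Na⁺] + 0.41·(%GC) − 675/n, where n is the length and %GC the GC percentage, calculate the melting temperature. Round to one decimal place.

Length n = 22. Scanning the sequence gives C=6, A=4, T=5, G=7.
G+C = 13, so %GC = 13/22 × 100 = 59.091%
Salt term: 16.6 × (0) = 0
GC term: 0.41 × 59.091 = 24.227; length term: −675/22 = −30.682
Tm = 81.5 + (0) + 24.227 − 30.682 = 75.045 → 75.0°C

75.0°C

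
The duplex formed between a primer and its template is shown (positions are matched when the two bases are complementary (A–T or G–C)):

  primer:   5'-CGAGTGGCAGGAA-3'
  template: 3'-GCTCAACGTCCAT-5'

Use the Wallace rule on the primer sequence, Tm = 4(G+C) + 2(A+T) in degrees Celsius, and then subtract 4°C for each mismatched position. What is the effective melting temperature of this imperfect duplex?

34°C

Primer base counts: A=4, T=1, G=6, C=2 → A+T=5, G+C=8
Perfect-match Tm = 2(5) + 4(8) = 10 + 32 = 42°C
Mismatches (positions where the bases are not complementary): 2 (at positions 6, 12)
Effective Tm = 42 − 2×4 = 42 − 8 = 34°C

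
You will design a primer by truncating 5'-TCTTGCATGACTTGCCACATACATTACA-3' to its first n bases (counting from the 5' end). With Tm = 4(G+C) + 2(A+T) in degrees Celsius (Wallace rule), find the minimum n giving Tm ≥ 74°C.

First 26 bases: TCTTGCATGACTTGCCACATACATTA → Tm = 72°C (< 74°C)
First 27 bases: TCTTGCATGACTTGCCACATACATTAC → Tm = 76°C (≥ 74°C)
Each additional base adds 2°C (A/T) or 4°C (G/C), so Tm is non-decreasing in n; n = 27 is the first length to reach 74°C.

n = 27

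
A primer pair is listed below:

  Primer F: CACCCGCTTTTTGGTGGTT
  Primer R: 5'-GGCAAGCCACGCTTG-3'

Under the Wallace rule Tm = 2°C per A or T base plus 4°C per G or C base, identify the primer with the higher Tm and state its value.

Primer F, 58°C

Primer F: A+T=9, G+C=10 → Tm = 2(9)+4(10) = 58°C
Primer R: A+T=5, G+C=10 → Tm = 2(5)+4(10) = 50°C
58°C vs 50°C → primer F is higher.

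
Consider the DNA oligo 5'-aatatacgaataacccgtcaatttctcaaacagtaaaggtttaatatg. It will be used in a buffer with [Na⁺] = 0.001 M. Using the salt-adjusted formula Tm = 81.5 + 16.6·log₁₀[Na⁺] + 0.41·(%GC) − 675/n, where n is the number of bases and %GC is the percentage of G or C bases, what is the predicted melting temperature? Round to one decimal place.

29.6°C

Length n = 48. Counting bases: C=8, A=20, T=14, G=6
G+C = 14, so %GC = 14/48 × 100 = 29.167%
Salt term: 16.6 × (-3) = -49.8
GC term: 0.41 × 29.167 = 11.958; length term: −675/48 = −14.062
Tm = 81.5 + (-49.8) + 11.958 − 14.062 = 29.596 → 29.6°C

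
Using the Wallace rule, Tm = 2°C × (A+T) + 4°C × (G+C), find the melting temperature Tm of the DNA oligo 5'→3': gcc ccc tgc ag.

40°C

Base counts: A=1, T=1, G=3, C=6
AT pairs contribute 2, GC pairs contribute 9.
Tm = 4·9 + 2·2 = 36 + 4 = 40°C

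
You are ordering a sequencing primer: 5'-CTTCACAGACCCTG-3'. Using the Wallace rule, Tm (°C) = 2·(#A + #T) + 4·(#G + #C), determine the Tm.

44°C

C=6, G=2, A=3, T=3
AT pairs contribute 6, GC pairs contribute 8.
Tm = 4·8 + 2·6 = 32 + 12 = 44°C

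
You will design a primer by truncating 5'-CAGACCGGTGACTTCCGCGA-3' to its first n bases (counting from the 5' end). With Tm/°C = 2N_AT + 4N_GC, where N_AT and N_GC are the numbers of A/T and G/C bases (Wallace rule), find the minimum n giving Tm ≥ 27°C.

n = 8

First 7 bases: CAGACCG → Tm = 24°C (< 27°C)
First 8 bases: CAGACCGG → Tm = 28°C (≥ 27°C)
Since every base adds ≥2°C, Tm only increases with n, so the threshold is first crossed at n = 8.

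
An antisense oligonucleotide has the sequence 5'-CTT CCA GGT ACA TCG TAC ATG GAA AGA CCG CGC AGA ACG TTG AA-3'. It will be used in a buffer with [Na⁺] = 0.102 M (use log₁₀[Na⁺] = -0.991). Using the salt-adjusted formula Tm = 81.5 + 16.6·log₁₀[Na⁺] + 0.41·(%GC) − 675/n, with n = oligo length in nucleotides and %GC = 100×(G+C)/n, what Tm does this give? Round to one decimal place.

Length n = 44. Scanning the sequence gives G=11, A=14, T=8, C=11.
G+C = 22, so %GC = 22/44 × 100 = 50%
Salt term: 16.6 × (-0.991) = -16.451
GC term: 0.41 × 50 = 20.5; length term: −675/44 = −15.341
Tm = 81.5 + (-16.451) + 20.5 − 15.341 = 70.208 → 70.2°C

70.2°C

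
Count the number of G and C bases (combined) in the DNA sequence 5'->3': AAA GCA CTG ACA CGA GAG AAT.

Scanning the sequence gives A=10, G=5, C=4, T=2.
Total G or C: 5 + 4 = 9

9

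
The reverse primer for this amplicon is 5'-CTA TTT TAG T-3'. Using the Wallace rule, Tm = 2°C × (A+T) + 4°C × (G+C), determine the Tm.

24°C

Base counts: A=2, T=6, C=1, G=1
A+T = 8, G+C = 2
Tm = 2(8) + 4(2) = 16 + 8 = 24°C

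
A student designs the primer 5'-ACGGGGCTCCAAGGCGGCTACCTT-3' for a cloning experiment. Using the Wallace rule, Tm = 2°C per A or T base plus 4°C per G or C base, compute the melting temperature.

80°C

Counting bases: C=8, A=4, T=4, G=8
AT pairs contribute 8, GC pairs contribute 16.
Tm = 2×8 + 4×16 = 80°C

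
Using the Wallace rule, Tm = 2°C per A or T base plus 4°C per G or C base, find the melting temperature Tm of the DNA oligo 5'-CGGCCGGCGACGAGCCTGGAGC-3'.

80°C

Base counts: T=1, A=3, G=10, C=8
AT pairs contribute 4, GC pairs contribute 18.
Tm = 2×4 + 4×18 = 80°C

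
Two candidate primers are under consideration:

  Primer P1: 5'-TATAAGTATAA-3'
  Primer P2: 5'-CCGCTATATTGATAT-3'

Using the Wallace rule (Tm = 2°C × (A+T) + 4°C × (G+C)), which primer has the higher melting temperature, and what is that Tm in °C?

Primer P2, 40°C

Primer P1: A+T=10, G+C=1 → Tm = 2(10)+4(1) = 24°C
Primer P2: A+T=10, G+C=5 → Tm = 2(10)+4(5) = 40°C
24°C vs 40°C → primer P2 is higher.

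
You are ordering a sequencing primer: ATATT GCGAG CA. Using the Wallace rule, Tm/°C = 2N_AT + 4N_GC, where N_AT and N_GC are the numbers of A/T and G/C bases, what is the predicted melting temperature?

34°C

Counting bases: A=4, G=3, C=2, T=3
AT pairs contribute 7, GC pairs contribute 5.
Tm = 4·5 + 2·7 = 20 + 14 = 34°C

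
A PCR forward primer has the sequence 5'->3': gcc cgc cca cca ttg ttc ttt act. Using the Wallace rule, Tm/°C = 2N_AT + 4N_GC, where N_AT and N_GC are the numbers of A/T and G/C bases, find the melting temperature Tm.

74°C

Base counts: G=3, C=10, T=8, A=3
A+T = 11, G+C = 13
Tm = 4·13 + 2·11 = 52 + 22 = 74°C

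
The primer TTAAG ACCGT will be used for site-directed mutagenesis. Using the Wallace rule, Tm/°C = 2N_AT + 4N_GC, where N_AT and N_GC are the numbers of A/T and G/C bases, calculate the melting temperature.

28°C

Counting bases: A=3, T=3, G=2, C=2
So N_AT = 6 and N_GC = 4.
Tm = 2(6) + 4(4) = 12 + 16 = 28°C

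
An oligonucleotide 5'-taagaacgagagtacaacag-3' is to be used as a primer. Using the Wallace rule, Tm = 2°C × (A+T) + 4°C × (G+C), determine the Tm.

56°C

Scanning the sequence gives A=10, T=2, C=3, G=5.
AT pairs contribute 12, GC pairs contribute 8.
Tm = 4·8 + 2·12 = 32 + 24 = 56°C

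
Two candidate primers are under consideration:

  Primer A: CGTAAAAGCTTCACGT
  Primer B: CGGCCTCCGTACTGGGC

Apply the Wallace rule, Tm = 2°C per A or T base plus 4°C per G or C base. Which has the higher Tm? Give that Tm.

Primer B, 60°C

Primer A: A+T=9, G+C=7 → Tm = 2(9)+4(7) = 46°C
Primer B: A+T=4, G+C=13 → Tm = 2(4)+4(13) = 60°C
46°C vs 60°C → primer B is higher.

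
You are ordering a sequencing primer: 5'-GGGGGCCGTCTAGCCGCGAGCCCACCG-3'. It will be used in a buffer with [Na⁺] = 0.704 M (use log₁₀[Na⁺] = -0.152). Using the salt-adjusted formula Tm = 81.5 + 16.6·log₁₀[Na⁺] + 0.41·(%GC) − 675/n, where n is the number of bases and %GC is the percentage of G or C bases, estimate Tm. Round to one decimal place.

Length n = 27. Counting bases: G=11, A=3, T=2, C=11
G+C = 22, so %GC = 22/27 × 100 = 81.481%
Salt term: 16.6 × (-0.152) = -2.523
GC term: 0.41 × 81.481 = 33.407; length term: −675/27 = −25
Tm = 81.5 + (-2.523) + 33.407 − 25 = 87.384 → 87.4°C

87.4°C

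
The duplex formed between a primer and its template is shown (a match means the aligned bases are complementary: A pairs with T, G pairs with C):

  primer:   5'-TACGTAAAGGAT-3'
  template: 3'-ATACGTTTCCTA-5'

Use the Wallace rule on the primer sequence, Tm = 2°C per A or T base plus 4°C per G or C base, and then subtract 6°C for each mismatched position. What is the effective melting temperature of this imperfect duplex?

Primer base counts: A=5, T=3, G=3, C=1 → A+T=8, G+C=4
Perfect-match Tm = 2(8) + 4(4) = 16 + 16 = 32°C
Mismatches (positions where the bases are not complementary): 2 (at positions 3, 5)
Effective Tm = 32 − 2×6 = 32 − 12 = 20°C

20°C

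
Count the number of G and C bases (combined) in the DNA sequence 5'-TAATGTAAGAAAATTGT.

3

G=3, A=8, T=6, C=0
Total G or C: 3 + 0 = 3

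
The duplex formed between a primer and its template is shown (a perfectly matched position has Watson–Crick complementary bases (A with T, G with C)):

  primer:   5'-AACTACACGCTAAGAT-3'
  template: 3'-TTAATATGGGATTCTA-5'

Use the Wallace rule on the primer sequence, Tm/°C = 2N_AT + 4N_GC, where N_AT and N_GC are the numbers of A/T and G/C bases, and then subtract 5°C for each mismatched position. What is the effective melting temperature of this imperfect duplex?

29°C

Primer base counts: A=7, T=3, G=2, C=4 → A+T=10, G+C=6
Perfect-match Tm = 2(10) + 4(6) = 20 + 24 = 44°C
Mismatches (positions where the bases are not complementary): 3 (at positions 3, 6, 9)
Effective Tm = 44 − 3×5 = 44 − 15 = 29°C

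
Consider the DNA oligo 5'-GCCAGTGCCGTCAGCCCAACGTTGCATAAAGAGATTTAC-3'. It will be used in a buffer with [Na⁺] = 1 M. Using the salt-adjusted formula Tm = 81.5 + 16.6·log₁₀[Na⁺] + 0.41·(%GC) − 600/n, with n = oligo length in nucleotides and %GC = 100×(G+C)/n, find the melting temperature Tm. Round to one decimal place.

87.1°C

Length n = 39. Base counts: G=9, A=11, T=8, C=11
G+C = 20, so %GC = 20/39 × 100 = 51.282%
Salt term: 16.6 × (0) = 0
GC term: 0.41 × 51.282 = 21.026; length term: −600/39 = −15.385
Tm = 81.5 + (0) + 21.026 − 15.385 = 87.141 → 87.1°C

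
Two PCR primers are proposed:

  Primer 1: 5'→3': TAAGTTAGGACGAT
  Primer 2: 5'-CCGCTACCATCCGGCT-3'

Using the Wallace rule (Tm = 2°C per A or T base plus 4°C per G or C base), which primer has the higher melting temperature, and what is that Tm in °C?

Primer 2, 54°C

Primer 1: A+T=9, G+C=5 → Tm = 2(9)+4(5) = 38°C
Primer 2: A+T=5, G+C=11 → Tm = 2(5)+4(11) = 54°C
38°C vs 54°C → primer 2 is higher.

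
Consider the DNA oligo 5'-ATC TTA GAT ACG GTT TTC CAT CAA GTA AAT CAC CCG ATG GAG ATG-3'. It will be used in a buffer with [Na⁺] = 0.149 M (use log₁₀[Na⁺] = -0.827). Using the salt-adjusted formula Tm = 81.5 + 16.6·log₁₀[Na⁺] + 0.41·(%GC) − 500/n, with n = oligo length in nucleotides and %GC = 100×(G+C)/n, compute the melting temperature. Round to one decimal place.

Length n = 45. Scanning the sequence gives T=13, G=9, C=9, A=14.
G+C = 18, so %GC = 18/45 × 100 = 40%
Salt term: 16.6 × (-0.827) = -13.728
GC term: 0.41 × 40 = 16.4; length term: −500/45 = −11.111
Tm = 81.5 + (-13.728) + 16.4 − 11.111 = 73.061 → 73.1°C

73.1°C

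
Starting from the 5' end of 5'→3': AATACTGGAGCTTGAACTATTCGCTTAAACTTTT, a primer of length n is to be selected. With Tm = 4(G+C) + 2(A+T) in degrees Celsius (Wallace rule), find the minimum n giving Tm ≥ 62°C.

n = 23

First 22 bases: AATACTGGAGCTTGAACTATTC → Tm = 60°C (< 62°C)
First 23 bases: AATACTGGAGCTTGAACTATTCG → Tm = 64°C (≥ 62°C)
Each additional base adds 2°C (A/T) or 4°C (G/C), so Tm is non-decreasing in n; n = 23 is the first length to reach 62°C.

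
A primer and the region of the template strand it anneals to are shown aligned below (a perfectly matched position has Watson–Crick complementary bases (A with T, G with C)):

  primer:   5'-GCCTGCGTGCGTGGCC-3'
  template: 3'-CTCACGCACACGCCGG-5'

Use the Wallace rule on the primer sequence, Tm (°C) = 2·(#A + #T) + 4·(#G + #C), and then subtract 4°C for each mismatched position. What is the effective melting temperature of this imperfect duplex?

42°C

Primer base counts: A=0, T=3, G=7, C=6 → A+T=3, G+C=13
Perfect-match Tm = 2(3) + 4(13) = 6 + 52 = 58°C
Mismatches (positions where the bases are not complementary): 4 (at positions 2, 3, 10, 12)
Effective Tm = 58 − 4×4 = 58 − 16 = 42°C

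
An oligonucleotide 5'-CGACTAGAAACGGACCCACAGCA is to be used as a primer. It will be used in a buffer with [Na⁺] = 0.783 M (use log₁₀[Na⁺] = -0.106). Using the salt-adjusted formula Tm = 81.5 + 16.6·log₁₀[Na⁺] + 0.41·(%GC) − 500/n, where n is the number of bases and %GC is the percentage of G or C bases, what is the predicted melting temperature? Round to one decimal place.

Length n = 23. Scanning the sequence gives G=5, C=8, A=9, T=1.
G+C = 13, so %GC = 13/23 × 100 = 56.522%
Salt term: 16.6 × (-0.106) = -1.76
GC term: 0.41 × 56.522 = 23.174; length term: −500/23 = −21.739
Tm = 81.5 + (-1.76) + 23.174 − 21.739 = 81.175 → 81.2°C

81.2°C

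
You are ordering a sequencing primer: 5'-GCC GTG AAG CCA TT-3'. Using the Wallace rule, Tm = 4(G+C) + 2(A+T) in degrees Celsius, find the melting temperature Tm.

Base counts: A=3, G=4, T=3, C=4
A+T = 6, G+C = 8
Tm = 2×6 + 4×8 = 44°C

44°C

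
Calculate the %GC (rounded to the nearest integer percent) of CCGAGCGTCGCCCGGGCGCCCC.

91%

Scanning the sequence gives T=1, C=12, A=1, G=8.
G+C = 8 + 12 = 20 out of 22 bases
%GC = 20/22 × 100 = 90.91% ≈ 91%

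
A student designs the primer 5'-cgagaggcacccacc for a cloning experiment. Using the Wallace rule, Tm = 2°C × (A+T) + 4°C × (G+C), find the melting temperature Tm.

52°C

G=4, T=0, A=4, C=7
A+T = 4, G+C = 11
Tm = 4·11 + 2·4 = 44 + 8 = 52°C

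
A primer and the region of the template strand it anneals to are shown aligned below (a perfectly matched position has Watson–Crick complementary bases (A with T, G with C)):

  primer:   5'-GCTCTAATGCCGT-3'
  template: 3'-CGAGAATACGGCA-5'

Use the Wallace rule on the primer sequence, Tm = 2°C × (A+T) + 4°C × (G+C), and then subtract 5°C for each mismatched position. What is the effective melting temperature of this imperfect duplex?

Primer base counts: A=2, T=4, G=3, C=4 → A+T=6, G+C=7
Perfect-match Tm = 2(6) + 4(7) = 12 + 28 = 40°C
Mismatches (positions where the bases are not complementary): 1 (at position 6)
Effective Tm = 40 − 1×5 = 40 − 5 = 35°C

35°C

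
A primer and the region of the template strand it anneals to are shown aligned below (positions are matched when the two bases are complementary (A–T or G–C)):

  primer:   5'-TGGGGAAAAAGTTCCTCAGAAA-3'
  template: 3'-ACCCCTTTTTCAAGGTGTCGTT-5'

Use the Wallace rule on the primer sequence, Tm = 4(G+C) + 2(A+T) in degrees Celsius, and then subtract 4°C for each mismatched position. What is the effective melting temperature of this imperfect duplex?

Primer base counts: A=9, T=4, G=6, C=3 → A+T=13, G+C=9
Perfect-match Tm = 2(13) + 4(9) = 26 + 36 = 62°C
Mismatches (positions where the bases are not complementary): 2 (at positions 16, 20)
Effective Tm = 62 − 2×4 = 62 − 8 = 54°C

54°C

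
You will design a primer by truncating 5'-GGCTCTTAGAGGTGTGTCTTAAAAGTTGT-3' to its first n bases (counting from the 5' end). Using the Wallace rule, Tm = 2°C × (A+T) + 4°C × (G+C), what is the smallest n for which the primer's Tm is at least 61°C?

First 20 bases: GGCTCTTAGAGGTGTGTCTT → Tm = 60°C (< 61°C)
First 21 bases: GGCTCTTAGAGGTGTGTCTTA → Tm = 62°C (≥ 61°C)
Each additional base adds 2°C (A/T) or 4°C (G/C), so Tm is non-decreasing in n; n = 21 is the first length to reach 61°C.

n = 21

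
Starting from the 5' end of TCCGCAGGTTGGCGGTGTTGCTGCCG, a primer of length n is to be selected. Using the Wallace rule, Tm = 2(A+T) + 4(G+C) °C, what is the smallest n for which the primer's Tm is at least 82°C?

n = 25

First 24 bases: TCCGCAGGTTGGCGGTGTTGCTGC → Tm = 80°C (< 82°C)
First 25 bases: TCCGCAGGTTGGCGGTGTTGCTGCC → Tm = 84°C (≥ 82°C)
Each additional base adds 2°C (A/T) or 4°C (G/C), so Tm is non-decreasing in n; n = 25 is the first length to reach 82°C.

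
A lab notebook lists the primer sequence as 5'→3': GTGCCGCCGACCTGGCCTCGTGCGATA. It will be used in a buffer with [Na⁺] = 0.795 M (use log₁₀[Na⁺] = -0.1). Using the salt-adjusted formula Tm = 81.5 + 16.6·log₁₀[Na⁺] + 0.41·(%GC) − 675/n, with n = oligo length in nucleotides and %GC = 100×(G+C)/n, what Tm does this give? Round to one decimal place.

83.7°C

Length n = 27. Base counts: C=10, T=5, A=3, G=9
G+C = 19, so %GC = 19/27 × 100 = 70.37%
Salt term: 16.6 × (-0.1) = -1.66
GC term: 0.41 × 70.37 = 28.852; length term: −675/27 = −25
Tm = 81.5 + (-1.66) + 28.852 − 25 = 83.692 → 83.7°C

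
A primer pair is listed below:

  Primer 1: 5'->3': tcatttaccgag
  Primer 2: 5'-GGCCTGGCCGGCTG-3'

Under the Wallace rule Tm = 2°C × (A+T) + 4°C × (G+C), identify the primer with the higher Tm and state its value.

Primer 1: A+T=7, G+C=5 → Tm = 2(7)+4(5) = 34°C
Primer 2: A+T=2, G+C=12 → Tm = 2(2)+4(12) = 52°C
34°C vs 52°C → primer 2 is higher.

Primer 2, 52°C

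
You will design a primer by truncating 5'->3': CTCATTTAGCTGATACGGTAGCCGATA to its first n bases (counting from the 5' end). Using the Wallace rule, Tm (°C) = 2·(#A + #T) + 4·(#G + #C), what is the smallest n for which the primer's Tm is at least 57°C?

First 20 bases: CTCATTTAGCTGATACGGTA → Tm = 56°C (< 57°C)
First 21 bases: CTCATTTAGCTGATACGGTAG → Tm = 60°C (≥ 57°C)
Each additional base adds 2°C (A/T) or 4°C (G/C), so Tm is non-decreasing in n; n = 21 is the first length to reach 57°C.

n = 21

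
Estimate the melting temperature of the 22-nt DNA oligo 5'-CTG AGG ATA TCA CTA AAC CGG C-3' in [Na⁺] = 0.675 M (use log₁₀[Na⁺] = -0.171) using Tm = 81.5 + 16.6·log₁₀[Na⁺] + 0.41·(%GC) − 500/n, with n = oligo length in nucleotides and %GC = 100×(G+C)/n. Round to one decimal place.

Length n = 22. A=7, C=6, T=4, G=5
G+C = 11, so %GC = 11/22 × 100 = 50%
Salt term: 16.6 × (-0.171) = -2.839
GC term: 0.41 × 50 = 20.5; length term: −500/22 = −22.727
Tm = 81.5 + (-2.839) + 20.5 − 22.727 = 76.434 → 76.4°C

76.4°C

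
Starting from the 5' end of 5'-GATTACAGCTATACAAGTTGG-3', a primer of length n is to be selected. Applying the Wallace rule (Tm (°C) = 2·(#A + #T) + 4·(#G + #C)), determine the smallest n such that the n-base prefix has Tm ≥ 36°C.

First 13 bases: GATTACAGCTATA → Tm = 34°C (< 36°C)
First 14 bases: GATTACAGCTATAC → Tm = 38°C (≥ 36°C)
Since every base adds ≥2°C, Tm only increases with n, so the threshold is first crossed at n = 14.

n = 14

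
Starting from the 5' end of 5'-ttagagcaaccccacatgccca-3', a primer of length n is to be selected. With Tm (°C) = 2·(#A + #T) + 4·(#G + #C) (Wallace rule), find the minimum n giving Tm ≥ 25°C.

First 9 bases: TTAGAGCAA → Tm = 24°C (< 25°C)
First 10 bases: TTAGAGCAAC → Tm = 28°C (≥ 25°C)
Each additional base adds 2°C (A/T) or 4°C (G/C), so Tm is non-decreasing in n; n = 10 is the first length to reach 25°C.

n = 10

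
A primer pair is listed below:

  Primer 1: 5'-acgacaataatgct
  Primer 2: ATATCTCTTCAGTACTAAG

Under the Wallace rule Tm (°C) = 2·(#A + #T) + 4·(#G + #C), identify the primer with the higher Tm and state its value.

Primer 2, 50°C

Primer 1: A+T=9, G+C=5 → Tm = 2(9)+4(5) = 38°C
Primer 2: A+T=13, G+C=6 → Tm = 2(13)+4(6) = 50°C
38°C vs 50°C → primer 2 is higher.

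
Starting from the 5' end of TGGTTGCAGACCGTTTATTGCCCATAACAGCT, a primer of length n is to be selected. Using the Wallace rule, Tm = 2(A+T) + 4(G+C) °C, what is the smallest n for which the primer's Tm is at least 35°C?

n = 12

First 11 bases: TGGTTGCAGAC → Tm = 34°C (< 35°C)
First 12 bases: TGGTTGCAGACC → Tm = 38°C (≥ 35°C)
Since every base adds ≥2°C, Tm only increases with n, so the threshold is first crossed at n = 12.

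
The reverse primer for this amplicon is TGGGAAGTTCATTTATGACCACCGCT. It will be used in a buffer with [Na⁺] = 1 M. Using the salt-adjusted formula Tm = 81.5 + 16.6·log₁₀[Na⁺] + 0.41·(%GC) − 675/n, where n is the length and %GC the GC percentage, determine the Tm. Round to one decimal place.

74.5°C

Length n = 26. Base counts: T=8, A=6, C=6, G=6
G+C = 12, so %GC = 12/26 × 100 = 46.154%
Salt term: 16.6 × (0) = 0
GC term: 0.41 × 46.154 = 18.923; length term: −675/26 = −25.962
Tm = 81.5 + (0) + 18.923 − 25.962 = 74.461 → 74.5°C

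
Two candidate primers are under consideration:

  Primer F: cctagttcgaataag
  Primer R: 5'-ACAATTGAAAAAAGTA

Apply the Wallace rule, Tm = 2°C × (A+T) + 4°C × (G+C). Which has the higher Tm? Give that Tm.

Primer F, 42°C

Primer F: A+T=9, G+C=6 → Tm = 2(9)+4(6) = 42°C
Primer R: A+T=13, G+C=3 → Tm = 2(13)+4(3) = 38°C
42°C vs 38°C → primer F is higher.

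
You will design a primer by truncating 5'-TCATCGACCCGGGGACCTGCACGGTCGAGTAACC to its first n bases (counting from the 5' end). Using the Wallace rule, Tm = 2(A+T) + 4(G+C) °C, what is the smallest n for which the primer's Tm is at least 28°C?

First 8 bases: TCATCGAC → Tm = 24°C (< 28°C)
First 9 bases: TCATCGACC → Tm = 28°C (≥ 28°C)
Each additional base adds 2°C (A/T) or 4°C (G/C), so Tm is non-decreasing in n; n = 9 is the first length to reach 28°C.

n = 9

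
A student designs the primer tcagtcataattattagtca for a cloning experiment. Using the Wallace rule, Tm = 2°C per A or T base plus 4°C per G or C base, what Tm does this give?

Scanning the sequence gives G=2, C=3, A=7, T=8.
So N_AT = 15 and N_GC = 5.
Tm = 2×15 + 4×5 = 50°C

50°C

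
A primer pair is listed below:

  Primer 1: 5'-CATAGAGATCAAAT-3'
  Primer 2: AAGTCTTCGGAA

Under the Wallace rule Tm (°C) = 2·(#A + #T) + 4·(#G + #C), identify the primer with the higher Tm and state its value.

Primer 1: A+T=10, G+C=4 → Tm = 2(10)+4(4) = 36°C
Primer 2: A+T=7, G+C=5 → Tm = 2(7)+4(5) = 34°C
36°C vs 34°C → primer 1 is higher.

Primer 1, 36°C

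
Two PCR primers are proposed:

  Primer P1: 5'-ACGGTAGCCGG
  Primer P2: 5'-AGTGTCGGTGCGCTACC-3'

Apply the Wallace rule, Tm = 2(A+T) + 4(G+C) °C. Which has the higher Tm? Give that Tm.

Primer P2, 56°C

Primer P1: A+T=3, G+C=8 → Tm = 2(3)+4(8) = 38°C
Primer P2: A+T=6, G+C=11 → Tm = 2(6)+4(11) = 56°C
38°C vs 56°C → primer P2 is higher.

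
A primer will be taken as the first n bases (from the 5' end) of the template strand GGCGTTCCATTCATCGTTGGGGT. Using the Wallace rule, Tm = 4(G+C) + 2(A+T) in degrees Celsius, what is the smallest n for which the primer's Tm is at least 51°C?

n = 17

First 16 bases: GGCGTTCCATTCATCG → Tm = 50°C (< 51°C)
First 17 bases: GGCGTTCCATTCATCGT → Tm = 52°C (≥ 51°C)
Each additional base adds 2°C (A/T) or 4°C (G/C), so Tm is non-decreasing in n; n = 17 is the first length to reach 51°C.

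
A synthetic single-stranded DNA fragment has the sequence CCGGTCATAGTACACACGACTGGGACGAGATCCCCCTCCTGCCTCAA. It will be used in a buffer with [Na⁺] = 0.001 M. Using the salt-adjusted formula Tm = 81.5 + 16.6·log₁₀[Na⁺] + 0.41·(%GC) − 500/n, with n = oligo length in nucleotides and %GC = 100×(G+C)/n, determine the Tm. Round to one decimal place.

45.5°C

Length n = 47. Base counts: A=11, T=8, G=10, C=18
G+C = 28, so %GC = 28/47 × 100 = 59.574%
Salt term: 16.6 × (-3) = -49.8
GC term: 0.41 × 59.574 = 24.425; length term: −500/47 = −10.638
Tm = 81.5 + (-49.8) + 24.425 − 10.638 = 45.487 → 45.5°C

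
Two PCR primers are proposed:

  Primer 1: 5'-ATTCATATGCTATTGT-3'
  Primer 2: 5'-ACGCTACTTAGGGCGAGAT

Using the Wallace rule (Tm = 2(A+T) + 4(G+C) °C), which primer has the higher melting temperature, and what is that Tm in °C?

Primer 2, 58°C

Primer 1: A+T=12, G+C=4 → Tm = 2(12)+4(4) = 40°C
Primer 2: A+T=9, G+C=10 → Tm = 2(9)+4(10) = 58°C
40°C vs 58°C → primer 2 is higher.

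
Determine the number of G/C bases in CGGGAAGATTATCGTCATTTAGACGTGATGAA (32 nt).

Scanning the sequence gives C=4, T=9, G=9, A=10.
Total G or C: 9 + 4 = 13

13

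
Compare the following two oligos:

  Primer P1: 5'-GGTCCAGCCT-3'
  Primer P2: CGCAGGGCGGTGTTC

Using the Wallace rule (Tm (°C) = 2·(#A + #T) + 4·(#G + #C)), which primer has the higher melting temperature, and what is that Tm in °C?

Primer P2, 52°C

Primer P1: A+T=3, G+C=7 → Tm = 2(3)+4(7) = 34°C
Primer P2: A+T=4, G+C=11 → Tm = 2(4)+4(11) = 52°C
34°C vs 52°C → primer P2 is higher.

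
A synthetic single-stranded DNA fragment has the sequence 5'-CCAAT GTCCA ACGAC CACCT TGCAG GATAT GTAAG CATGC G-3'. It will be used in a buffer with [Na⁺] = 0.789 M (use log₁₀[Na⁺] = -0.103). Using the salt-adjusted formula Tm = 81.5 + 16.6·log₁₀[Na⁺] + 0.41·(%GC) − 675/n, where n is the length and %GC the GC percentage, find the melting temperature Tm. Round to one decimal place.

84.3°C

Length n = 41. Scanning the sequence gives C=12, G=9, A=12, T=8.
G+C = 21, so %GC = 21/41 × 100 = 51.22%
Salt term: 16.6 × (-0.103) = -1.71
GC term: 0.41 × 51.22 = 21; length term: −675/41 = −16.463
Tm = 81.5 + (-1.71) + 21 − 16.463 = 84.327 → 84.3°C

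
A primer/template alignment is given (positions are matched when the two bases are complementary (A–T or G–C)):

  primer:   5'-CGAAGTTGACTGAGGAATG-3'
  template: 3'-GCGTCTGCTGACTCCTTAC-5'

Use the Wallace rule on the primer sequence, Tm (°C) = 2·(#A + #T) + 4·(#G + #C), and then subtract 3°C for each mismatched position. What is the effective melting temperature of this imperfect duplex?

47°C

Primer base counts: A=6, T=4, G=7, C=2 → A+T=10, G+C=9
Perfect-match Tm = 2(10) + 4(9) = 20 + 36 = 56°C
Mismatches (positions where the bases are not complementary): 3 (at positions 3, 6, 7)
Effective Tm = 56 − 3×3 = 56 − 9 = 47°C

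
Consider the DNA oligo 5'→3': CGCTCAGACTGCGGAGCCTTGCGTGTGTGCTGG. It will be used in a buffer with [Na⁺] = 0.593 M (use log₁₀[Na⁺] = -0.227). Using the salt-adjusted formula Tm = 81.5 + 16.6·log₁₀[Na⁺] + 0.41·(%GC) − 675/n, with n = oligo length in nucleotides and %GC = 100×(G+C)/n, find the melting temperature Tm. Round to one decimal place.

84.6°C

Length n = 33. Scanning the sequence gives T=8, C=9, A=3, G=13.
G+C = 22, so %GC = 22/33 × 100 = 66.667%
Salt term: 16.6 × (-0.227) = -3.768
GC term: 0.41 × 66.667 = 27.333; length term: −675/33 = −20.455
Tm = 81.5 + (-3.768) + 27.333 − 20.455 = 84.61 → 84.6°C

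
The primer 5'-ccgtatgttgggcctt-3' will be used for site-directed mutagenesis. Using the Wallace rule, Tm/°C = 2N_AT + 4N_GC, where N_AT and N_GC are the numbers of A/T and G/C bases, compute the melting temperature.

50°C

Counting bases: C=4, A=1, T=6, G=5
A+T = 7, G+C = 9
Tm = 4·9 + 2·7 = 36 + 14 = 50°C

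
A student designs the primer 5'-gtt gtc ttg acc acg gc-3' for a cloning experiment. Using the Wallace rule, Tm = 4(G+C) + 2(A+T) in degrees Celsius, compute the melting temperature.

54°C

A=2, T=5, C=5, G=5
So N_AT = 7 and N_GC = 10.
Tm = 2×7 + 4×10 = 54°C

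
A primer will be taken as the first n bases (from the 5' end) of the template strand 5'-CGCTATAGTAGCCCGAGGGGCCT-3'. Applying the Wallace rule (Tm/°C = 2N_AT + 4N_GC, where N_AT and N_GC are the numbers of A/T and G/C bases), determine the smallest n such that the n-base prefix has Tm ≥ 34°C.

n = 12

First 11 bases: CGCTATAGTAG → Tm = 32°C (< 34°C)
First 12 bases: CGCTATAGTAGC → Tm = 36°C (≥ 34°C)
Each additional base adds 2°C (A/T) or 4°C (G/C), so Tm is non-decreasing in n; n = 12 is the first length to reach 34°C.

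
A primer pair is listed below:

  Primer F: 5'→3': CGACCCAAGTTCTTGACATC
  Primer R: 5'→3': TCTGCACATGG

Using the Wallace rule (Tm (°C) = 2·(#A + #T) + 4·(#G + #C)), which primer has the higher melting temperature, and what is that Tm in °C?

Primer F: A+T=10, G+C=10 → Tm = 2(10)+4(10) = 60°C
Primer R: A+T=5, G+C=6 → Tm = 2(5)+4(6) = 34°C
60°C vs 34°C → primer F is higher.

Primer F, 60°C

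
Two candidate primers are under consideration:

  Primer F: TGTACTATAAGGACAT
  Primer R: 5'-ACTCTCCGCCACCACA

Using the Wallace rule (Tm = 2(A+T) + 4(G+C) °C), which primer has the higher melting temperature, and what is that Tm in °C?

Primer F: A+T=11, G+C=5 → Tm = 2(11)+4(5) = 42°C
Primer R: A+T=6, G+C=10 → Tm = 2(6)+4(10) = 52°C
42°C vs 52°C → primer R is higher.

Primer R, 52°C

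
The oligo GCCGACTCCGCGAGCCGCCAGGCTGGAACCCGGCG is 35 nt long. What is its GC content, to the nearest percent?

Counting bases: T=2, C=15, G=13, A=5
G+C = 13 + 15 = 28 out of 35 bases
%GC = 28/35 × 100 = 80% ≈ 80%

80%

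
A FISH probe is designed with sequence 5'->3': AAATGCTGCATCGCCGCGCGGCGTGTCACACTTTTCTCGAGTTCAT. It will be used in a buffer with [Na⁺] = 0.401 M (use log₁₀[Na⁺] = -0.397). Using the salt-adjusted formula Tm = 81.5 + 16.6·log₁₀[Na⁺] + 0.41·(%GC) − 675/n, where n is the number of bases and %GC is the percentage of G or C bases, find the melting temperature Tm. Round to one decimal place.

82.5°C

Length n = 46. Scanning the sequence gives A=8, C=14, G=11, T=13.
G+C = 25, so %GC = 25/46 × 100 = 54.348%
Salt term: 16.6 × (-0.397) = -6.59
GC term: 0.41 × 54.348 = 22.283; length term: −675/46 = −14.674
Tm = 81.5 + (-6.59) + 22.283 − 14.674 = 82.519 → 82.5°C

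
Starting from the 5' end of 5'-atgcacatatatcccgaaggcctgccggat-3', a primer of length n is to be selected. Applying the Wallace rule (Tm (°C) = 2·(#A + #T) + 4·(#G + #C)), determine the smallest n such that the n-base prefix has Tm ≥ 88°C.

n = 28

First 27 bases: ATGCACATATATCCCGAAGGCCTGCCG → Tm = 84°C (< 88°C)
First 28 bases: ATGCACATATATCCCGAAGGCCTGCCGG → Tm = 88°C (≥ 88°C)
Each additional base adds 2°C (A/T) or 4°C (G/C), so Tm is non-decreasing in n; n = 28 is the first length to reach 88°C.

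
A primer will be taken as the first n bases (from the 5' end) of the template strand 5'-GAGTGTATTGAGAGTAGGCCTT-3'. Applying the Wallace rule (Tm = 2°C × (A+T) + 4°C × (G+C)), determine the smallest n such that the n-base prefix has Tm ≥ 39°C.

n = 14

First 13 bases: GAGTGTATTGAGA → Tm = 36°C (< 39°C)
First 14 bases: GAGTGTATTGAGAG → Tm = 40°C (≥ 39°C)
Since every base adds ≥2°C, Tm only increases with n, so the threshold is first crossed at n = 14.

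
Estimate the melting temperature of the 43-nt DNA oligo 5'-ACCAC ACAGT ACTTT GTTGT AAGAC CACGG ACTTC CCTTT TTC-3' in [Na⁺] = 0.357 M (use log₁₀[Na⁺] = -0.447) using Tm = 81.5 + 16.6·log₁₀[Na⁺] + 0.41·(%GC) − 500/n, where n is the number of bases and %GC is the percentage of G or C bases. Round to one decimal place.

80.6°C

Length n = 43. Base counts: C=13, A=10, G=6, T=14
G+C = 19, so %GC = 19/43 × 100 = 44.186%
Salt term: 16.6 × (-0.447) = -7.42
GC term: 0.41 × 44.186 = 18.116; length term: −500/43 = −11.628
Tm = 81.5 + (-7.42) + 18.116 − 11.628 = 80.568 → 80.6°C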